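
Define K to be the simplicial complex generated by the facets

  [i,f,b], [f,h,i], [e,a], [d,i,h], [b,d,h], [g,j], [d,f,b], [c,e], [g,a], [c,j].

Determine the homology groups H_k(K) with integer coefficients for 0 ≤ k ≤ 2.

Take the total order a < b < c < d < e < f < g < h < i < j on the vertex set. Then K (dimension 2) consists of the simplices:

  0-simplices (10): a, b, c, d, e, f, g, h, i, j
  1-simplices (15): ae, ag, bd, bf, bh, bi, ce, cj, df, dh, di, fh, fi, gj, hi
  2-simplices (5): bdf, bdh, bfi, dhi, fhi

Hence C_0 ≅ Z^10, C_1 ≅ Z^15, C_2 ≅ Z^5.

∂_1: C_1 → C_0 maps an edge to its endpoints' difference, ∂[p,q] = q − p.
The 10×15 boundary matrix has rank 8 and Smith normal form diag(1,1,1,1,1,1,1,1).

∂_2: C_2 → C_1 maps a triangle to the signed sum of its edges. For instance
  ∂fhi = hi − fi + fh,
  ∂bdf = df − bf + bd.
The resulting 15×5 matrix has rank 5, and its Smith normal form has invariant factors (1,1,1,1,1).

Reading off H_k = ker ∂_k / im ∂_{k+1}:

  H_0: rank C_0 − rank ∂_1 = 10 − 8 = 2, and the invariant factors of ∂_1 are all 1, so H_0 = Z^2.
  H_1: rank ker ∂_1 − rank ∂_2 = (15 − 8) − 5 = 2, and the invariant factors of ∂_2 are all 1, so H_1 = Z^2.
  H_2: rank ker ∂_2 − rank ∂_3 = (5 − 5) − 0 = 0, and there is no ∂_3, so H_2 = 0.

As a check, the Euler characteristic is 10 − 15 + 5 = 0, which agrees with 2 − 2 + 0 = 0.
(K is a triangulation of the disjoint union of the Möbius band and the circle S^1.)

H_0 ≅ Z^2,  H_1 ≅ Z^2,  H_2 = 0.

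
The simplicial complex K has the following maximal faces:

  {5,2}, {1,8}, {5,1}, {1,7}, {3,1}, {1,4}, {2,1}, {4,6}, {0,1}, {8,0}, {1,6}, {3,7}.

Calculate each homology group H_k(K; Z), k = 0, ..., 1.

Order the vertices as 0 < 1 < 2 < 3 < 4 < 5 < 6 < 7 < 8. Listing each simplex with vertices in this order, K has dimension 1 with simplices:

  0-simplices (9): [0], [1], [2], [3], [4], [5], [6], [7], [8]
  1-simplices (12): [0,1], [0,8], [1,2], [1,3], [1,4], [1,5], [1,6], [1,7], [1,8], [2,5], [3,7], [4,6]

so the chain groups are C_0 ≅ Z^9, C_1 ≅ Z^12.

Boundary ∂_1: C_1 → C_0 is given by ∂[p,q] = [q] − [p]. For instance
  ∂[1,5] = [5] − [1].
This gives a 9×12 integer matrix of rank 8; reducing to Smith normal form yields diagonal entries (1,1,1,1,1,1,1,1).

Now H_k = ker ∂_k / im ∂_{k+1}, so:

  H_0: rank C_0 − rank ∂_1 = 9 − 8 = 1, and the invariant factors of ∂_1 are all 1, so H_0 = Z.
  H_1: rank ker ∂_1 − rank ∂_2 = (12 − 8) − 0 = 4, and there is no ∂_2, so H_1 = Z^4.

H_0 ≅ Z,  H_1 ≅ Z^4.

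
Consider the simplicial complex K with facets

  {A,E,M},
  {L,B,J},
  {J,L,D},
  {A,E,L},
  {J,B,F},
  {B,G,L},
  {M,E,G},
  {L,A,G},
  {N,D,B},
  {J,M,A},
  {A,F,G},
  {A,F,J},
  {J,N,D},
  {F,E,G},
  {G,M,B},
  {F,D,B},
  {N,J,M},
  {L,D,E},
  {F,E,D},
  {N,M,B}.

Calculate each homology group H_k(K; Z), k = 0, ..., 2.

Fix the vertex order A < B < D < E < F < G < J < L < M < N and write every simplex with vertices in increasing order. Then dim K = 2 and the simplices of K are:

  0-simplices (10): A, B, D, E, F, G, J, L, M, N
  1-simplices (30): AE, AF, AG, AJ, AL, AM, BD, BF, BG, BJ, BL, BM, BN, DE, DF, DJ, DL, DN, EF, EG, EL, EM, FG, FJ, GL, GM, JL, JM, JN, MN
  2-simplices (20): AEL, AEM, AFG, AFJ, AGL, AJM, BDF, BDN, BFJ, BGL, BGM, BJL, BMN, DEF, DEL, DJL, DJN, EFG, EGM, JMN

so the chain groups are C_0 ≅ Z^10, C_1 ≅ Z^30, C_2 ≅ Z^20.

∂_1: C_1 → C_0 maps an edge to its endpoints' difference, ∂[p,q] = q − p. For instance
  ∂BD = D − B.
The resulting 10×30 matrix has rank 9, and its Smith normal form has invariant factors (1,1,1,1,1,1,1,1,1).

The boundary map ∂_2: C_2 → C_1 maps a triangle to the signed sum of its edges. For instance
  ∂AEL = EL − AL + AE,
  ∂AEM = EM − AM + AE.
This gives a 30×20 integer matrix of rank 20; reducing to Smith normal form yields diagonal entries (1,1,1,1,1,1,1,1,1,1,1,1,1,1,1,1,1,1,1,2).

From H_k ≅ ker(∂_k) / im(∂_{k+1}) we obtain:

  H_0: rank C_0 − rank ∂_1 = 10 − 9 = 1, and the invariant factors of ∂_1 are all 1, so H_0 ≅ Z.
  H_1: rank ker ∂_1 − rank ∂_2 = (30 − 9) − 20 = 1, and ∂_2 has invariant factor 2 > 1, so H_1 ≅ Z ⊕ Z/2Z.
  H_2: rank ker ∂_2 − rank ∂_3 = (20 − 20) − 0 = 0, and there is no ∂_3, so H_2 ≅ 0.

As a check, the Euler characteristic is 10 − 30 + 20 = 0, which agrees with 1 − 1 + 0 = 0.

H_0 ≅ Z,  H_1 ≅ Z ⊕ Z/2Z,  H_2 = 0.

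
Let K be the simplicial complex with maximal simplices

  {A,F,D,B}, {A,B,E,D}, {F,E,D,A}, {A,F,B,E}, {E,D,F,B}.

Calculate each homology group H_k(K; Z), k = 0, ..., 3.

We work with the vertex ordering A < B < D < E < F. The simplices of K, each written with vertices in increasing order, are:

  0-simplices (5): A, B, D, E, F
  1-simplices (10): AB, AD, AE, AF, BD, BE, BF, DE, DF, EF
  2-simplices (10): ABD, ABE, ABF, ADE, ADF, AEF, BDE, BDF, BEF, DEF
  3-simplices (5): ABDE, ABDF, ABEF, ADEF, BDEF

Hence C_0 ≅ Z^5, C_1 ≅ Z^10, C_2 ≅ Z^10, C_3 ≅ Z^5.

∂_1: C_1 → C_0 maps an edge to its endpoints' difference, ∂[p,q] = q − p. For instance
  ∂AF = F − A.
The resulting 5×10 matrix has rank 4, and its Smith normal form has invariant factors (1,1,1,1).

∂_2: C_2 → C_1 maps a triangle to the signed sum of its edges. For instance
  ∂BDE = DE − BE + BD,
  ∂BEF = EF − BF + BE.
The resulting 10×10 matrix has rank 6, and its Smith normal form has invariant factors (1,1,1,1,1,1).

The boundary map ∂_3: C_3 → C_2 sends each 3-simplex σ to the alternating sum Σ_i (−1)^i (σ with its i-th vertex removed). For instance
  ∂ABEF = BEF − AEF + ABF − ABE,
  ∂ADEF = DEF − AEF + ADF − ADE.
The resulting 10×5 matrix has rank 4, and its Smith normal form has invariant factors (1,1,1,1).

Computing H_k = (kernel of ∂_k) / (image of ∂_{k+1}):

  H_0: rank C_0 − rank ∂_1 = 5 − 4 = 1, and the invariant factors of ∂_1 are all 1, so H_0 ≅ Z.
  H_1: rank ker ∂_1 − rank ∂_2 = (10 − 4) − 6 = 0, and the invariant factors of ∂_2 are all 1, so H_1 ≅ 0.
  H_2: rank ker ∂_2 − rank ∂_3 = (10 − 6) − 4 = 0, and the invariant factors of ∂_3 are all 1, so H_2 ≅ 0.
  H_3: rank ker ∂_3 − rank ∂_4 = (5 − 4) − 0 = 1, and there is no ∂_4, so H_3 ≅ Z.

As a check, the Euler characteristic is 5 − 10 + 10 − 5 = 0, which agrees with 1 − 0 + 0 − 1 = 0.

H_0 ≅ Z,  H_1 = 0,  H_2 = 0,  H_3 ≅ Z.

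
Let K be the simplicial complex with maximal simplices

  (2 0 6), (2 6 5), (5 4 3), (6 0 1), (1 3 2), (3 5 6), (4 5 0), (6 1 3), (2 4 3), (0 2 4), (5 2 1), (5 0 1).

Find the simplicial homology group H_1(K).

K has 7 vertices, 18 edges, 12 triangles.
rank ∂_1 = 6, rank ∂_2 = 12 ⇒ b_1 = 18 − 6 − 12 = 0; ∂_2 has invariant factor(s) [2] giving torsion. So H_1 ≅ Z_2.

H_1 = Z_2.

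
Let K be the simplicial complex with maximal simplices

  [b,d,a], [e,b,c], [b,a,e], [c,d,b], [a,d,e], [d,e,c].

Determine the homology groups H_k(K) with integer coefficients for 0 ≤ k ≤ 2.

H_0 ≅ Z,  H_1 = 0,  H_2 ≅ Z.

We work with the vertex ordering a < b < c < d < e. The simplices of K, each written with vertices in increasing order, are:

  0-simplices (5): a, b, c, d, e
  1-simplices (9): ab, ad, ae, bc, bd, be, cd, ce, de
  2-simplices (6): abd, abe, ade, bcd, bce, cde

so the chain groups are C_0 ≅ Z^5, C_1 ≅ Z^9, C_2 ≅ Z^6.

∂_1: C_1 → C_0 is given by ∂[p,q] = [q] − [p]. For instance
  ∂ae = e − a.
The resulting 5×9 matrix has rank 4, and its Smith normal form has invariant factors (1,1,1,1).

∂_2: C_2 → C_1 acts by ∂[p,q,r] = [q,r] − [p,r] + [p,q]. For instance
  ∂bcd = cd − bd + bc,
  ∂abd = bd − ad + ab.
As a 9×6 matrix over Z this has rank 5, with invariant factors (1,1,1,1,1).

Computing H_k = (kernel of ∂_k) / (image of ∂_{k+1}):

  H_0: rank C_0 − rank ∂_1 = 5 − 4 = 1, and the invariant factors of ∂_1 are all 1, so H_0 ≅ Z.
  H_1: rank ker ∂_1 − rank ∂_2 = (9 − 4) − 5 = 0, and the invariant factors of ∂_2 are all 1, so H_1 ≅ 0.
  H_2: rank ker ∂_2 − rank ∂_3 = (6 − 5) − 0 = 1, and there is no ∂_3, so H_2 ≅ Z.

As a check, the Euler characteristic is 5 − 9 + 6 = 2, which agrees with 1 − 0 + 1 = 2.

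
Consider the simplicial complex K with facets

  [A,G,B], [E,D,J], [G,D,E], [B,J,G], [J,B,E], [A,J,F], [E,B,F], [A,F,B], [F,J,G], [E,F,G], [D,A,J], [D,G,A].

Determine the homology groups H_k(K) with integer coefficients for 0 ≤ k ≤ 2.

H_0 = Z,  H_1 = Z/2,  H_2 = 0.

Fix the vertex order A < B < D < E < F < G < J and write every simplex with vertices in increasing order. Then dim K = 2 and the simplices of K are:

  0-simplices (7): A, B, D, E, F, G, J
  1-simplices (18): AB, AD, AF, AG, AJ, BE, BF, BG, BJ, DE, DG, DJ, EF, EG, EJ, FG, FJ, GJ
  2-simplices (12): ABF, ABG, ADG, ADJ, AFJ, BEF, BEJ, BGJ, DEG, DEJ, EFG, FGJ

giving chain groups C_0 ≅ Z^7, C_1 ≅ Z^18, C_2 ≅ Z^12.

Boundary ∂_1: C_1 → C_0 is given by ∂[p,q] = [q] − [p].
As a 7×18 matrix over Z this has rank 6, with invariant factors (1,1,1,1,1,1).

The boundary map ∂_2: C_2 → C_1 acts by ∂[p,q,r] = [q,r] − [p,r] + [p,q]. For instance
  ∂EFG = FG − EG + EF,
  ∂BGJ = GJ − BJ + BG.
The 18×12 boundary matrix has rank 12 and Smith normal form diag(1,1,1,1,1,1,1,1,1,1,1,2).

Reading off H_k = ker ∂_k / im ∂_{k+1}:

  H_0: rank C_0 − rank ∂_1 = 7 − 6 = 1, and the invariant factors of ∂_1 are all 1, so H_0 ≅ Z.
  H_1: rank ker ∂_1 − rank ∂_2 = (18 − 6) − 12 = 0, and ∂_2 has invariant factor 2 > 1, so H_1 ≅ Z/2.
  H_2: rank ker ∂_2 − rank ∂_3 = (12 − 12) − 0 = 0, and there is no ∂_3, so H_2 ≅ 0.

(K is a triangulation of the real projective plane RP^2.)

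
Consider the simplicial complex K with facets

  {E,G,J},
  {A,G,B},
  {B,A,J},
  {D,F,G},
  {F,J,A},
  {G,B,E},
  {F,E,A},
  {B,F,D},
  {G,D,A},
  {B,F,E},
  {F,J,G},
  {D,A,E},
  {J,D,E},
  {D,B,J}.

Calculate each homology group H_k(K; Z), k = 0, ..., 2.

H_0 ≅ Z,  H_1 ≅ Z^2,  H_2 ≅ Z.

We work with the vertex ordering A < B < D < E < F < G < J. The simplices of K, each written with vertices in increasing order, are:

  0-simplices (7): A, B, D, E, F, G, J
  1-simplices (21): AB, AD, AE, AF, AG, AJ, BD, BE, BF, BG, BJ, DE, DF, DG, DJ, EF, EG, EJ, FG, FJ, GJ
  2-simplices (14): ABG, ABJ, ADE, ADG, AEF, AFJ, BDF, BDJ, BEF, BEG, DEJ, DFG, EGJ, FGJ

so the chain groups are C_0 ≅ Z^7, C_1 ≅ Z^21, C_2 ≅ Z^14.

∂_1: C_1 → C_0 is given by ∂[p,q] = [q] − [p]. For instance
  ∂AE = E − A.
As a 7×21 matrix over Z this has rank 6, with invariant factors (1,1,1,1,1,1).

The boundary map ∂_2: C_2 → C_1 sends each 2-simplex [p,q,r] to [q,r] − [p,r] + [p,q]. For instance
  ∂BDJ = DJ − BJ + BD,
  ∂ABJ = BJ − AJ + AB.
The 21×14 boundary matrix has rank 13 and Smith normal form diag(1,1,1,1,1,1,1,1,1,1,1,1,1).

Computing H_k = (kernel of ∂_k) / (image of ∂_{k+1}):

  H_0: rank C_0 − rank ∂_1 = 7 − 6 = 1, and the invariant factors of ∂_1 are all 1, so H_0 = Z.
  H_1: rank ker ∂_1 − rank ∂_2 = (21 − 6) − 13 = 2, and the invariant factors of ∂_2 are all 1, so H_1 = Z^2.
  H_2: rank ker ∂_2 − rank ∂_3 = (14 − 13) − 0 = 1, and there is no ∂_3, so H_2 = Z.

As a check, the Euler characteristic is 7 − 21 + 14 = 0, which agrees with 1 − 2 + 1 = 0.
(K is a triangulation of the torus T^2.)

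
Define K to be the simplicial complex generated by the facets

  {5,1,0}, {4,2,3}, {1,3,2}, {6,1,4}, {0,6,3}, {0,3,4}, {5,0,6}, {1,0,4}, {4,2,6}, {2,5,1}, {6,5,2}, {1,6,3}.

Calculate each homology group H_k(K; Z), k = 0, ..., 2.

H_0 ≅ Z,  H_1 ≅ Z/2Z,  H_2 = 0.

Fix the vertex order 0 < 1 < 2 < 3 < 4 < 5 < 6 and write every simplex with vertices in increasing order. Then dim K = 2 and the simplices of K are:

  0-simplices (7): [0], [1], [2], [3], [4], [5], [6]
  1-simplices (18): [0,1], [0,3], [0,4], [0,5], [0,6], [1,2], [1,3], [1,4], [1,5], [1,6], [2,3], [2,4], [2,5], [2,6], [3,4], [3,6], [4,6], [5,6]
  2-simplices (12): [0,1,4], [0,1,5], [0,3,4], [0,3,6], [0,5,6], [1,2,3], [1,2,5], [1,3,6], [1,4,6], [2,3,4], [2,4,6], [2,5,6]

Hence C_0 ≅ Z^7, C_1 ≅ Z^18, C_2 ≅ Z^12.

∂_1: C_1 → C_0 maps an edge to its endpoints' difference, ∂[p,q] = q − p. For instance
  ∂[1,2] = [2] − [1].
The 7×18 boundary matrix has rank 6 and Smith normal form diag(1,1,1,1,1,1).

∂_2: C_2 → C_1 acts by ∂[p,q,r] = [q,r] − [p,r] + [p,q]. For instance
  ∂[0,1,4] = [1,4] − [0,4] + [0,1],
  ∂[1,2,5] = [2,5] − [1,5] + [1,2].
The resulting 18×12 matrix has rank 12, and its Smith normal form has invariant factors (1,1,1,1,1,1,1,1,1,1,1,2).

Now H_k = ker ∂_k / im ∂_{k+1}, so:

  H_0: rank C_0 − rank ∂_1 = 7 − 6 = 1, and the invariant factors of ∂_1 are all 1, so H_0 = Z.
  H_1: rank ker ∂_1 − rank ∂_2 = (18 − 6) − 12 = 0, and ∂_2 has invariant factor 2 > 1, so H_1 = Z/2Z.
  H_2: rank ker ∂_2 − rank ∂_3 = (12 − 12) − 0 = 0, and there is no ∂_3, so H_2 = 0.

(K is a triangulation of the real projective plane RP^2.)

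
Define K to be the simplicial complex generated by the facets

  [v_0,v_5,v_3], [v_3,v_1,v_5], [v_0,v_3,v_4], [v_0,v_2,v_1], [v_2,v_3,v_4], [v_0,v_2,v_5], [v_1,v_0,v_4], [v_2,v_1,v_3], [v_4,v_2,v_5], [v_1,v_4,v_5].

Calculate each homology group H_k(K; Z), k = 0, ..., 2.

We work with the vertex ordering v_0 < v_1 < v_2 < v_3 < v_4 < v_5. The simplices of K, each written with vertices in increasing order, are:

  0-simplices (6): [v_0], [v_1], [v_2], [v_3], [v_4], [v_5]
  1-simplices (15): (15 of them)
  2-simplices (10): [v_0,v_1,v_2], [v_0,v_1,v_4], [v_0,v_2,v_5], [v_0,v_3,v_4], [v_0,v_3,v_5], [v_1,v_2,v_3], [v_1,v_3,v_5], [v_1,v_4,v_5], [v_2,v_3,v_4], [v_2,v_4,v_5]

giving chain groups C_0 ≅ Z^6, C_1 ≅ Z^15, C_2 ≅ Z^10.

∂_1: C_1 → C_0 sends each edge [p,q] (with p < q) to q − p.
The resulting 6×15 matrix has rank 5, and its Smith normal form has invariant factors (1,1,1,1,1).

∂_2: C_2 → C_1 acts by ∂[p,q,r] = [q,r] − [p,r] + [p,q]. For instance
  ∂[v_0,v_1,v_4] = [v_1,v_4] − [v_0,v_4] + [v_0,v_1],
  ∂[v_0,v_1,v_2] = [v_1,v_2] − [v_0,v_2] + [v_0,v_1].
As a 15×10 matrix over Z this has rank 10, with invariant factors (1,1,1,1,1,1,1,1,1,2).

Computing H_k = (kernel of ∂_k) / (image of ∂_{k+1}):

  H_0: rank C_0 − rank ∂_1 = 6 − 5 = 1, and the invariant factors of ∂_1 are all 1, so H_0 = Z.
  H_1: rank ker ∂_1 − rank ∂_2 = (15 − 5) − 10 = 0, and ∂_2 has invariant factor 2 > 1, so H_1 = Z/2.
  H_2: rank ker ∂_2 − rank ∂_3 = (10 − 10) − 0 = 0, and there is no ∂_3, so H_2 = 0.

As a check, the Euler characteristic is 6 − 15 + 10 = 1, which agrees with 1 − 0 + 0 = 1.

H_0 ≅ Z,  H_1 ≅ Z/2,  H_2 = 0.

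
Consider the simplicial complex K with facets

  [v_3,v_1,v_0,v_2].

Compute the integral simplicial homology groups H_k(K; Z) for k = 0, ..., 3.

H_0 ≅ Z,  H_1 = 0,  H_2 = 0,  H_3 = 0.

K has 4 vertices, 6 edges, 4 triangles, 1 3-simplex.
rank ∂_0 = 0, rank ∂_1 = 3 ⇒ b_0 = 4 − 0 − 3 = 1; all invariant factors of ∂_1 are 1 so no torsion. So H_0 ≅ Z.
rank ∂_1 = 3, rank ∂_2 = 3 ⇒ b_1 = 6 − 3 − 3 = 0; all invariant factors of ∂_2 are 1 so no torsion. So H_1 ≅ 0.
rank ∂_2 = 3, rank ∂_3 = 1 ⇒ b_2 = 4 − 3 − 1 = 0; all invariant factors of ∂_3 are 1 so no torsion. So H_2 ≅ 0.
rank ∂_3 = 1, rank ∂_4 = 0 ⇒ b_3 = 1 − 1 − 0 = 0. So H_3 ≅ 0.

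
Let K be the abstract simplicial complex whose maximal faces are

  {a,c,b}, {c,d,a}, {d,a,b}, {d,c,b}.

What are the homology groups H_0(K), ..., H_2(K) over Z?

H_0 = Z,  H_1 = 0,  H_2 = Z.

Order the vertices as a < b < c < d. Listing each simplex with vertices in this order, K has dimension 2 with simplices:

  0-simplices (4): a, b, c, d
  1-simplices (6): ab, ac, ad, bc, bd, cd
  2-simplices (4): abc, abd, acd, bcd

so the chain groups are C_0 ≅ Z^4, C_1 ≅ Z^6, C_2 ≅ Z^4.

∂_1: C_1 → C_0 is given by ∂[p,q] = [q] − [p].
The 4×6 boundary matrix has rank 3 and Smith normal form diag(1,1,1).

Boundary ∂_2: C_2 → C_1 maps a triangle to the signed sum of its edges. For instance
  ∂bcd = cd − bd + bc,
  ∂abc = bc − ac + ab.
The resulting 6×4 matrix has rank 3, and its Smith normal form has invariant factors (1,1,1).

From H_k ≅ ker(∂_k) / im(∂_{k+1}) we obtain:

  H_0: rank C_0 − rank ∂_1 = 4 − 3 = 1, and the invariant factors of ∂_1 are all 1, so H_0 ≅ Z.
  H_1: rank ker ∂_1 − rank ∂_2 = (6 − 3) − 3 = 0, and the invariant factors of ∂_2 are all 1, so H_1 ≅ 0.
  H_2: rank ker ∂_2 − rank ∂_3 = (4 − 3) − 0 = 1, and there is no ∂_3, so H_2 ≅ Z.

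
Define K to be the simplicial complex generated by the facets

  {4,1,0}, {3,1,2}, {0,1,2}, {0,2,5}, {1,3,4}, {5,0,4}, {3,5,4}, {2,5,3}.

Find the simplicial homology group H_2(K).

Fix the vertex order 0 < 1 < 2 < 3 < 4 < 5 and write every simplex with vertices in increasing order. Then dim K = 2 and the simplices of K are:

  0-simplices (6): [0], [1], [2], [3], [4], [5]
  1-simplices (12): [0,1], [0,2], [0,4], [0,5], [1,2], [1,3], [1,4], [2,3], [2,5], [3,4], [3,5], [4,5]
  2-simplices (8): [0,1,2], [0,1,4], [0,2,5], [0,4,5], [1,2,3], [1,3,4], [2,3,5], [3,4,5]

Hence C_0 ≅ Z^6, C_1 ≅ Z^12, C_2 ≅ Z^8.

Boundary ∂_1: C_1 → C_0 is given by ∂[p,q] = [q] − [p].
The 6×12 boundary matrix has rank 5 and Smith normal form diag(1,1,1,1,1).

∂_2: C_2 → C_1 maps a triangle to the signed sum of its edges. For instance
  ∂[1,2,3] = [2,3] − [1,3] + [1,2],
  ∂[0,1,2] = [1,2] − [0,2] + [0,1].
As a 12×8 matrix over Z this has rank 7, with invariant factors (1,1,1,1,1,1,1).

Computing H_k = (kernel of ∂_k) / (image of ∂_{k+1}):

  H_2: rank ker ∂_2 − rank ∂_3 = (8 − 7) − 0 = 1, and there is no ∂_3, so H_2 = Z.

H_2 = Z.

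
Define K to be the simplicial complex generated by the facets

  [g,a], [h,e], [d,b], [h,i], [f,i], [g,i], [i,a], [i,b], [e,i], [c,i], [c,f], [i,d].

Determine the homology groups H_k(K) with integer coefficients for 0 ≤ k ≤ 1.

Take the total order a < b < c < d < e < f < g < h < i on the vertex set. Then K (dimension 1) consists of the simplices:

  0-simplices (9): a, b, c, d, e, f, g, h, i
  1-simplices (12): ag, ai, bd, bi, cf, ci, di, eh, ei, fi, gi, hi

Hence C_0 ≅ Z^9, C_1 ≅ Z^12.

Boundary ∂_1: C_1 → C_0 is given by ∂[p,q] = [q] − [p]. For instance
  ∂ai = i − a.
As a 9×12 matrix over Z this has rank 8, with invariant factors (1,1,1,1,1,1,1,1).

From H_k ≅ ker(∂_k) / im(∂_{k+1}) we obtain:

  H_0: rank C_0 − rank ∂_1 = 9 − 8 = 1, and the invariant factors of ∂_1 are all 1, so H_0 ≅ Z.
  H_1: rank ker ∂_1 − rank ∂_2 = (12 − 8) − 0 = 4, and there is no ∂_2, so H_1 ≅ Z^4.

(K is a triangulation of a wedge of 4 circles.)

H_0 = Z,  H_1 = Z^4.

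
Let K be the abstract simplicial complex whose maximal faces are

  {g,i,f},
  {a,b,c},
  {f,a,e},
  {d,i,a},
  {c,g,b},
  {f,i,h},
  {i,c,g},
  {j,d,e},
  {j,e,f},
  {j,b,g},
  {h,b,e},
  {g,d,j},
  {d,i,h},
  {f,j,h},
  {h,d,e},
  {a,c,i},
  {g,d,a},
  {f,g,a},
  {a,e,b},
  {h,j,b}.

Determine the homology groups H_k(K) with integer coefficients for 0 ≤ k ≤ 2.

H_0 ≅ Z,  H_1 ≅ Z ⊕ Z/2Z,  H_2 = 0.

Fix the vertex order a < b < c < d < e < f < g < h < i < j and write every simplex with vertices in increasing order. Then dim K = 2 and the simplices of K are:

  0-simplices (10): a, b, c, d, e, f, g, h, i, j
  1-simplices (30): ab, ac, ad, ae, af, ag, ai, bc, be, bg, bh, bj, cg, ci, de, dg, dh, di, dj, ef, eh, ej, fg, fh, fi, fj, gi, gj, hi, hj
  2-simplices (20): abc, abe, aci, adg, adi, aef, afg, bcg, beh, bgj, bhj, cgi, deh, dej, dgj, dhi, efj, fgi, fhi, fhj

giving chain groups C_0 ≅ Z^10, C_1 ≅ Z^30, C_2 ≅ Z^20.

Boundary ∂_1: C_1 → C_0 is given by ∂[p,q] = [q] − [p]. For instance
  ∂ai = i − a.
This gives a 10×30 integer matrix of rank 9; reducing to Smith normal form yields diagonal entries (1,1,1,1,1,1,1,1,1).

Boundary ∂_2: C_2 → C_1 sends each 2-simplex [p,q,r] to [q,r] − [p,r] + [p,q]. For instance
  ∂afg = fg − ag + af,
  ∂abc = bc − ac + ab.
This gives a 30×20 integer matrix of rank 20; reducing to Smith normal form yields diagonal entries (1,1,1,1,1,1,1,1,1,1,1,1,1,1,1,1,1,1,1,2).

From H_k ≅ ker(∂_k) / im(∂_{k+1}) we obtain:

  H_0: rank C_0 − rank ∂_1 = 10 − 9 = 1, and the invariant factors of ∂_1 are all 1, so H_0 ≅ Z.
  H_1: rank ker ∂_1 − rank ∂_2 = (30 − 9) − 20 = 1, and ∂_2 has invariant factor 2 > 1, so H_1 ≅ Z ⊕ Z/2Z.
  H_2: rank ker ∂_2 − rank ∂_3 = (20 − 20) − 0 = 0, and there is no ∂_3, so H_2 ≅ 0.

As a check, the Euler characteristic is 10 − 30 + 20 = 0, which agrees with 1 − 1 + 0 = 0.
(K is a triangulation of the Klein bottle.)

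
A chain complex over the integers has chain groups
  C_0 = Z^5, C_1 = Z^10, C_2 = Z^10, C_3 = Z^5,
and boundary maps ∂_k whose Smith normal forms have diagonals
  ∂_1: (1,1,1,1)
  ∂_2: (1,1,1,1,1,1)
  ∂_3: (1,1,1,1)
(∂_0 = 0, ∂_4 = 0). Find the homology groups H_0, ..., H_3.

H_0 ≅ Z,  H_1 = 0,  H_2 = 0,  H_3 ≅ Z.

H_0: b_0 = 5 − 0 − 4 = 1; torsion from ∂_1 factors > 1: none. So H_0 ≅ Z.
H_1: b_1 = 10 − 4 − 6 = 0; torsion from ∂_2 factors > 1: none. So H_1 ≅ 0.
H_2: b_2 = 10 − 6 − 4 = 0; torsion from ∂_3 factors > 1: none. So H_2 ≅ 0.
H_3: b_3 = 5 − 4 − 0 = 1; torsion from ∂_4 factors > 1: none. So H_3 ≅ Z.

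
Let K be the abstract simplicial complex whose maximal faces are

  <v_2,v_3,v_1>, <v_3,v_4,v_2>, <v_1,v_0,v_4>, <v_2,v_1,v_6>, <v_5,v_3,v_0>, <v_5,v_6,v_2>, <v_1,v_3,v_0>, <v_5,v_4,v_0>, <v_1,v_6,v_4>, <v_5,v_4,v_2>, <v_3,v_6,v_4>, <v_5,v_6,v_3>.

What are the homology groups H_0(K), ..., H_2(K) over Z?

H_0 ≅ Z,  H_1 ≅ Z_2,  H_2 = 0.

K has 7 vertices, 18 edges, 12 triangles.
rank ∂_0 = 0, rank ∂_1 = 6 ⇒ b_0 = 7 − 0 − 6 = 1; all invariant factors of ∂_1 are 1 so no torsion. So H_0 = Z.
rank ∂_1 = 6, rank ∂_2 = 12 ⇒ b_1 = 18 − 6 − 12 = 0; ∂_2 has invariant factor(s) [2] giving torsion. So H_1 = Z_2.
rank ∂_2 = 12, rank ∂_3 = 0 ⇒ b_2 = 12 − 12 − 0 = 0. So H_2 = 0.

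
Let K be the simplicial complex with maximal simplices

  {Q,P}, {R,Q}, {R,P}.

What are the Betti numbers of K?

Take the total order P < Q < R on the vertex set. Then K (dimension 1) consists of the simplices:

  0-simplices (3): P, Q, R
  1-simplices (3): PQ, PR, QR

giving chain groups C_0 ≅ Z^3, C_1 ≅ Z^3.

∂_1: C_1 → C_0 maps an edge to its endpoints' difference, ∂[p,q] = q − p. For instance
  ∂PQ = Q − P.
The 3×3 boundary matrix has rank 2 and Smith normal form diag(1,1).

Now H_k = ker ∂_k / im ∂_{k+1}, so:

  H_0: rank C_0 − rank ∂_1 = 3 − 2 = 1, and the invariant factors of ∂_1 are all 1, so H_0 = Z.
  H_1: rank ker ∂_1 − rank ∂_2 = (3 − 2) − 0 = 1, and there is no ∂_2, so H_1 = Z.

Hence the Betti numbers are b_0 = 1, b_1 = 1.

b_0 = 1, b_1 = 1.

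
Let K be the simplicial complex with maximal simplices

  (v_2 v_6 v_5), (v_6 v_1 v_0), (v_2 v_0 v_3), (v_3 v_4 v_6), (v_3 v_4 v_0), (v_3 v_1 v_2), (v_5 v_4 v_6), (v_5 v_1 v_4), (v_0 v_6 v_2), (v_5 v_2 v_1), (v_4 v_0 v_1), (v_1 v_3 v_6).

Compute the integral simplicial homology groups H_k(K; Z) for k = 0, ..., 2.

K has 7 vertices, 18 edges, 12 triangles.
rank ∂_0 = 0, rank ∂_1 = 6 ⇒ b_0 = 7 − 0 − 6 = 1; all invariant factors of ∂_1 are 1 so no torsion. So H_0 = Z.
rank ∂_1 = 6, rank ∂_2 = 12 ⇒ b_1 = 18 − 6 − 12 = 0; ∂_2 has invariant factor(s) [2] giving torsion. So H_1 = Z/2.
rank ∂_2 = 12, rank ∂_3 = 0 ⇒ b_2 = 12 − 12 − 0 = 0. So H_2 = 0.

H_0 = Z,  H_1 = Z/2,  H_2 = 0.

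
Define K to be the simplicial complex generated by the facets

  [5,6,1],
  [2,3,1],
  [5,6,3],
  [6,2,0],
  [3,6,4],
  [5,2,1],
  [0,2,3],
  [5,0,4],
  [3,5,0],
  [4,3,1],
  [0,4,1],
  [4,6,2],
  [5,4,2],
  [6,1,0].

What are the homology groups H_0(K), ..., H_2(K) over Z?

H_0 ≅ Z,  H_1 ≅ Z^2,  H_2 ≅ Z.

We work with the vertex ordering 0 < 1 < 2 < 3 < 4 < 5 < 6. The simplices of K, each written with vertices in increasing order, are:

  0-simplices (7): [0], [1], [2], [3], [4], [5], [6]
  1-simplices (21): [0,1], [0,2], [0,3], [0,4], [0,5], [0,6], [1,2], [1,3], [1,4], [1,5], [1,6], [2,3], [2,4], [2,5], [2,6], [3,4], [3,5], [3,6], [4,5], [4,6], [5,6]
  2-simplices (14): [0,1,4], [0,1,6], [0,2,3], [0,2,6], [0,3,5], [0,4,5], [1,2,3], [1,2,5], [1,3,4], [1,5,6], [2,4,5], [2,4,6], [3,4,6], [3,5,6]

giving chain groups C_0 ≅ Z^7, C_1 ≅ Z^21, C_2 ≅ Z^14.

∂_1: C_1 → C_0 sends each edge [p,q] (with p < q) to q − p.
The resulting 7×21 matrix has rank 6, and its Smith normal form has invariant factors (1,1,1,1,1,1).

∂_2: C_2 → C_1 acts by ∂[p,q,r] = [q,r] − [p,r] + [p,q]. For instance
  ∂[0,2,6] = [2,6] − [0,6] + [0,2],
  ∂[0,1,6] = [1,6] − [0,6] + [0,1].
As a 21×14 matrix over Z this has rank 13, with invariant factors (1,1,1,1,1,1,1,1,1,1,1,1,1).

Reading off H_k = ker ∂_k / im ∂_{k+1}:

  H_0: rank C_0 − rank ∂_1 = 7 − 6 = 1, and the invariant factors of ∂_1 are all 1, so H_0 = Z.
  H_1: rank ker ∂_1 − rank ∂_2 = (21 − 6) − 13 = 2, and the invariant factors of ∂_2 are all 1, so H_1 = Z^2.
  H_2: rank ker ∂_2 − rank ∂_3 = (14 − 13) − 0 = 1, and there is no ∂_3, so H_2 = Z.

(K is a triangulation of the torus T^2.)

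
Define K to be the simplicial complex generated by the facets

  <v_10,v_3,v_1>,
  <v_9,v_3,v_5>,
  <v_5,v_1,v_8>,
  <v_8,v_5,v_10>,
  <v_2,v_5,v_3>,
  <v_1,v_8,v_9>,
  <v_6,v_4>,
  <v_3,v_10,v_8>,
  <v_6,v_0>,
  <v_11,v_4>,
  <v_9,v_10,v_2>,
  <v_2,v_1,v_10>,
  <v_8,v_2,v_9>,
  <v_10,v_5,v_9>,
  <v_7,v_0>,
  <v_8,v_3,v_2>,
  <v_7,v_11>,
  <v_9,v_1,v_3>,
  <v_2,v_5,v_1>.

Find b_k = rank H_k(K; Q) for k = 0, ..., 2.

b_0 = 2, b_1 = 3, b_2 = 1.

Fix the vertex order v_0 < v_1 < v_2 < v_3 < v_4 < v_5 < v_6 < v_7 < v_8 < v_9 < v_10 < v_11 and write every simplex with vertices in increasing order. Then dim K = 2 and the simplices of K are:

  0-simplices (12): [v_0], [v_1], [v_2], [v_3], [v_4], [v_5], [v_6], [v_7], [v_8], [v_9], [v_10], [v_11]
  1-simplices (26): (26 of them)
  2-simplices (14): (14 of them)

Hence C_0 ≅ Z^12, C_1 ≅ Z^26, C_2 ≅ Z^14.

Boundary ∂_1: C_1 → C_0 is given by ∂[p,q] = [q] − [p].
The 12×26 boundary matrix has rank 10 and Smith normal form diag(1,1,1,1,1,1,1,1,1,1).

The boundary map ∂_2: C_2 → C_1 sends each 2-simplex [p,q,r] to [q,r] − [p,r] + [p,q]. For instance
  ∂[v_1,v_3,v_9] = [v_3,v_9] − [v_1,v_9] + [v_1,v_3],
  ∂[v_2,v_3,v_5] = [v_3,v_5] − [v_2,v_5] + [v_2,v_3].
The 26×14 boundary matrix has rank 13 and Smith normal form diag(1,1,1,1,1,1,1,1,1,1,1,1,1).

Now H_k = ker ∂_k / im ∂_{k+1}, so:

  H_0: rank C_0 − rank ∂_1 = 12 − 10 = 2, and the invariant factors of ∂_1 are all 1, so H_0 = Z^2.
  H_1: rank ker ∂_1 − rank ∂_2 = (26 − 10) − 13 = 3, and the invariant factors of ∂_2 are all 1, so H_1 = Z^3.
  H_2: rank ker ∂_2 − rank ∂_3 = (14 − 13) − 0 = 1, and there is no ∂_3, so H_2 = Z.

As a check, the Euler characteristic is 12 − 26 + 14 = 0, which agrees with 2 − 3 + 1 = 0.

Hence the Betti numbers are b_0 = 2, b_1 = 3, b_2 = 1.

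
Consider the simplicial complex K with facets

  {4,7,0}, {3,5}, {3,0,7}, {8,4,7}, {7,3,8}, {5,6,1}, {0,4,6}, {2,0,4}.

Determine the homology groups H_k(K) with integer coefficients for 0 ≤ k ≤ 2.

Order the vertices as 0 < 1 < 2 < 3 < 4 < 5 < 6 < 7 < 8. Listing each simplex with vertices in this order, K has dimension 2 with simplices:

  0-simplices (9): [0], [1], [2], [3], [4], [5], [6], [7], [8]
  1-simplices (16): [0,2], [0,3], [0,4], [0,6], [0,7], [1,5], [1,6], [2,4], [3,5], [3,7], [3,8], [4,6], [4,7], [4,8], [5,6], [7,8]
  2-simplices (7): [0,2,4], [0,3,7], [0,4,6], [0,4,7], [1,5,6], [3,7,8], [4,7,8]

Hence C_0 ≅ Z^9, C_1 ≅ Z^16, C_2 ≅ Z^7.

Boundary ∂_1: C_1 → C_0 maps an edge to its endpoints' difference, ∂[p,q] = q − p. For instance
  ∂[0,2] = [2] − [0].
As a 9×16 matrix over Z this has rank 8, with invariant factors (1,1,1,1,1,1,1,1).

∂_2: C_2 → C_1 maps a triangle to the signed sum of its edges. For instance
  ∂[1,5,6] = [5,6] − [1,6] + [1,5],
  ∂[0,3,7] = [3,7] − [0,7] + [0,3].
As a 16×7 matrix over Z this has rank 7, with invariant factors (1,1,1,1,1,1,1).

From H_k ≅ ker(∂_k) / im(∂_{k+1}) we obtain:

  H_0: rank C_0 − rank ∂_1 = 9 − 8 = 1, and the invariant factors of ∂_1 are all 1, so H_0 ≅ Z.
  H_1: rank ker ∂_1 − rank ∂_2 = (16 − 8) − 7 = 1, and the invariant factors of ∂_2 are all 1, so H_1 ≅ Z.
  H_2: rank ker ∂_2 − rank ∂_3 = (7 − 7) − 0 = 0, and there is no ∂_3, so H_2 ≅ 0.

As a check, the Euler characteristic is 9 − 16 + 7 = 0, which agrees with 1 − 1 + 0 = 0.

H_0 = Z,  H_1 = Z,  H_2 = 0.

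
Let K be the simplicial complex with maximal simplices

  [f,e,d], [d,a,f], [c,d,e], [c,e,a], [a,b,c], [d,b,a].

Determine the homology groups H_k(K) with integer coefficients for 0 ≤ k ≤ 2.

We work with the vertex ordering a < b < c < d < e < f. The simplices of K, each written with vertices in increasing order, are:

  0-simplices (6): a, b, c, d, e, f
  1-simplices (12): ab, ac, ad, ae, af, bc, bd, cd, ce, de, df, ef
  2-simplices (6): abc, abd, ace, adf, cde, def

Hence C_0 ≅ Z^6, C_1 ≅ Z^12, C_2 ≅ Z^6.

Boundary ∂_1: C_1 → C_0 is given by ∂[p,q] = [q] − [p].
The resulting 6×12 matrix has rank 5, and its Smith normal form has invariant factors (1,1,1,1,1).

∂_2: C_2 → C_1 sends each 2-simplex [p,q,r] to [q,r] − [p,r] + [p,q]. For instance
  ∂ace = ce − ae + ac,
  ∂adf = df − af + ad.
The resulting 12×6 matrix has rank 6, and its Smith normal form has invariant factors (1,1,1,1,1,1).

Computing H_k = (kernel of ∂_k) / (image of ∂_{k+1}):

  H_0: rank C_0 − rank ∂_1 = 6 − 5 = 1, and the invariant factors of ∂_1 are all 1, so H_0 = Z.
  H_1: rank ker ∂_1 − rank ∂_2 = (12 − 5) − 6 = 1, and the invariant factors of ∂_2 are all 1, so H_1 = Z.
  H_2: rank ker ∂_2 − rank ∂_3 = (6 − 6) − 0 = 0, and there is no ∂_3, so H_2 = 0.

(K is a triangulation of the cylinder S^1 x I.)

H_0 = Z,  H_1 = Z,  H_2 = 0.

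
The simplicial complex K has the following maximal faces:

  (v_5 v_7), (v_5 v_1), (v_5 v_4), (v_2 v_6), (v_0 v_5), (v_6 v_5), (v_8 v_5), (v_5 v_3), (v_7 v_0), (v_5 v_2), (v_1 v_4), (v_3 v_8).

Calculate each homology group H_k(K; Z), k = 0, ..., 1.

K has 9 vertices, 12 edges.
rank ∂_0 = 0, rank ∂_1 = 8 ⇒ b_0 = 9 − 0 − 8 = 1; all invariant factors of ∂_1 are 1 so no torsion. So H_0 ≅ Z.
rank ∂_1 = 8, rank ∂_2 = 0 ⇒ b_1 = 12 − 8 − 0 = 4. So H_1 ≅ Z^4.

H_0 = Z,  H_1 = Z^4.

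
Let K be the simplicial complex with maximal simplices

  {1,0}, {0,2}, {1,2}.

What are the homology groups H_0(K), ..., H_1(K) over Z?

H_0 ≅ Z,  H_1 ≅ Z.

Order the vertices as 0 < 1 < 2. Listing each simplex with vertices in this order, K has dimension 1 with simplices:

  0-simplices (3): [0], [1], [2]
  1-simplices (3): [0,1], [0,2], [1,2]

Hence C_0 ≅ Z^3, C_1 ≅ Z^3.

Boundary ∂_1: C_1 → C_0 sends each edge [p,q] (with p < q) to q − p.
The resulting 3×3 matrix has rank 2, and its Smith normal form has invariant factors (1,1).

Reading off H_k = ker ∂_k / im ∂_{k+1}:

  H_0: rank C_0 − rank ∂_1 = 3 − 2 = 1, and the invariant factors of ∂_1 are all 1, so H_0 = Z.
  H_1: rank ker ∂_1 − rank ∂_2 = (3 − 2) − 0 = 1, and there is no ∂_2, so H_1 = Z.

(K is a triangulation of the circle S^1.)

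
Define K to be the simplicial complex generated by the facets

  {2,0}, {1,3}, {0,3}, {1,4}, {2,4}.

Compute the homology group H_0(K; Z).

Fix the vertex order 0 < 1 < 2 < 3 < 4 and write every simplex with vertices in increasing order. Then dim K = 1 and the simplices of K are:

  0-simplices (5): [0], [1], [2], [3], [4]
  1-simplices (5): [0,2], [0,3], [1,3], [1,4], [2,4]

Hence C_0 ≅ Z^5, C_1 ≅ Z^5.

∂_1: C_1 → C_0 sends each edge [p,q] (with p < q) to q − p. For instance
  ∂[0,2] = [2] − [0].
The 5×5 boundary matrix has rank 4 and Smith normal form diag(1,1,1,1).

Now H_k = ker ∂_k / im ∂_{k+1}, so:

  H_0: rank C_0 − rank ∂_1 = 5 − 4 = 1, and the invariant factors of ∂_1 are all 1, so H_0 = Z.

H_0 ≅ Z.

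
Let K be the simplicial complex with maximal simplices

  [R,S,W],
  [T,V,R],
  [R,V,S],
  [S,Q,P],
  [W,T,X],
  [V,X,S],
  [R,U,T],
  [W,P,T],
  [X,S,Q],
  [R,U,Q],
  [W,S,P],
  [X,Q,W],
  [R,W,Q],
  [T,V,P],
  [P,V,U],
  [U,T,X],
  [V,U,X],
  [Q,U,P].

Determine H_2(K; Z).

H_2 ≅ 0.

Order the vertices as P < Q < R < S < T < U < V < W < X. Listing each simplex with vertices in this order, K has dimension 2 with simplices:

  0-simplices (9): P, Q, R, S, T, U, V, W, X
  1-simplices (27): PQ, PS, PT, PU, PV, PW, QR, QS, QU, QW, QX, RS, RT, RU, RV, RW, SV, SW, SX, TU, TV, TW, TX, UV, UX, VX, WX
  2-simplices (18): PQS, PQU, PSW, PTV, PTW, PUV, QRU, QRW, QSX, QWX, RSV, RSW, RTU, RTV, SVX, TUX, TWX, UVX

Hence C_0 ≅ Z^9, C_1 ≅ Z^27, C_2 ≅ Z^18.

The boundary map ∂_1: C_1 → C_0 sends each edge [p,q] (with p < q) to q − p. For instance
  ∂SW = W − S.
As a 9×27 matrix over Z this has rank 8, with invariant factors (1,1,1,1,1,1,1,1).

∂_2: C_2 → C_1 acts by ∂[p,q,r] = [q,r] − [p,r] + [p,q]. For instance
  ∂RSV = SV − RV + RS,
  ∂PTV = TV − PV + PT.
The resulting 27×18 matrix has rank 18, and its Smith normal form has invariant factors (1,1,1,1,1,1,1,1,1,1,1,1,1,1,1,1,1,2).

From H_k ≅ ker(∂_k) / im(∂_{k+1}) we obtain:

  H_2: rank ker ∂_2 − rank ∂_3 = (18 − 18) − 0 = 0, and there is no ∂_3, so H_2 ≅ 0.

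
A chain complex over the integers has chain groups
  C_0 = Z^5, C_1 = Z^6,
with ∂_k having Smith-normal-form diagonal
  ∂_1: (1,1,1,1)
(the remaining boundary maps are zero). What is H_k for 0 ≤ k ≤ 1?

H_0: b_0 = 5 − 0 − 4 = 1; torsion from ∂_1 factors > 1: none. So H_0 ≅ Z.
H_1: b_1 = 6 − 4 − 0 = 2; torsion from ∂_2 factors > 1: none. So H_1 ≅ Z^2.

H_0 ≅ Z,  H_1 ≅ Z^2.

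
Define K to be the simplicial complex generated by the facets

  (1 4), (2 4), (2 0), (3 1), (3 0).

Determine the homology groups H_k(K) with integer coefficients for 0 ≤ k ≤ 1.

H_0 = Z,  H_1 = Z.

K has 5 vertices, 5 edges.
rank ∂_0 = 0, rank ∂_1 = 4 ⇒ b_0 = 5 − 0 − 4 = 1; all invariant factors of ∂_1 are 1 so no torsion. So H_0 = Z.
rank ∂_1 = 4, rank ∂_2 = 0 ⇒ b_1 = 5 − 4 − 0 = 1. So H_1 = Z.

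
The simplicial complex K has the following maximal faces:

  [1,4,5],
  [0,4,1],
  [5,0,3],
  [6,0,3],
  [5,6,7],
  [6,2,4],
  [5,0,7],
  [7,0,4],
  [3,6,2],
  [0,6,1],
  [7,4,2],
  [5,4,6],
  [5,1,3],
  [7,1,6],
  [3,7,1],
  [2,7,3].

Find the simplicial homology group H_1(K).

H_1 ≅ Z^2.

Fix the vertex order 0 < 1 < 2 < 3 < 4 < 5 < 6 < 7 and write every simplex with vertices in increasing order. Then dim K = 2 and the simplices of K are:

  0-simplices (8): [0], [1], [2], [3], [4], [5], [6], [7]
  1-simplices (24): (24 of them)
  2-simplices (16): [0,1,4], [0,1,6], [0,3,5], [0,3,6], [0,4,7], [0,5,7], [1,3,5], [1,3,7], [1,4,5], [1,6,7], [2,3,6], [2,3,7], [2,4,6], [2,4,7], [4,5,6], [5,6,7]

so the chain groups are C_0 ≅ Z^8, C_1 ≅ Z^24, C_2 ≅ Z^16.

The boundary map ∂_1: C_1 → C_0 sends each edge [p,q] (with p < q) to q − p.
The 8×24 boundary matrix has rank 7 and Smith normal form diag(1,1,1,1,1,1,1).

The boundary map ∂_2: C_2 → C_1 maps a triangle to the signed sum of its edges. For instance
  ∂[5,6,7] = [6,7] − [5,7] + [5,6],
  ∂[4,5,6] = [5,6] − [4,6] + [4,5].
The resulting 24×16 matrix has rank 15, and its Smith normal form has invariant factors (1,1,1,1,1,1,1,1,1,1,1,1,1,1,1).

From H_k ≅ ker(∂_k) / im(∂_{k+1}) we obtain:

  H_1: rank ker ∂_1 − rank ∂_2 = (24 − 7) − 15 = 2, and the invariant factors of ∂_2 are all 1, so H_1 ≅ Z^2.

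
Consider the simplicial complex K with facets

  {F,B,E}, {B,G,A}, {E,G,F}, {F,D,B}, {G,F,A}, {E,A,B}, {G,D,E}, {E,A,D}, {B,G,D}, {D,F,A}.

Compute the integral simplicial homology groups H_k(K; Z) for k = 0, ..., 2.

H_0 ≅ Z,  H_1 ≅ Z/2Z,  H_2 = 0.

Fix the vertex order A < B < D < E < F < G and write every simplex with vertices in increasing order. Then dim K = 2 and the simplices of K are:

  0-simplices (6): A, B, D, E, F, G
  1-simplices (15): AB, AD, AE, AF, AG, BD, BE, BF, BG, DE, DF, DG, EF, EG, FG
  2-simplices (10): ABE, ABG, ADE, ADF, AFG, BDF, BDG, BEF, DEG, EFG

so the chain groups are C_0 ≅ Z^6, C_1 ≅ Z^15, C_2 ≅ Z^10.

∂_1: C_1 → C_0 maps an edge to its endpoints' difference, ∂[p,q] = q − p. For instance
  ∂EF = F − E.
The 6×15 boundary matrix has rank 5 and Smith normal form diag(1,1,1,1,1).

The boundary map ∂_2: C_2 → C_1 sends each 2-simplex [p,q,r] to [q,r] − [p,r] + [p,q]. For instance
  ∂DEG = EG − DG + DE,
  ∂BDG = DG − BG + BD.
The 15×10 boundary matrix has rank 10 and Smith normal form diag(1,1,1,1,1,1,1,1,1,2).

Reading off H_k = ker ∂_k / im ∂_{k+1}:

  H_0: rank C_0 − rank ∂_1 = 6 − 5 = 1, and the invariant factors of ∂_1 are all 1, so H_0 ≅ Z.
  H_1: rank ker ∂_1 − rank ∂_2 = (15 − 5) − 10 = 0, and ∂_2 has invariant factor 2 > 1, so H_1 ≅ Z/2Z.
  H_2: rank ker ∂_2 − rank ∂_3 = (10 − 10) − 0 = 0, and there is no ∂_3, so H_2 ≅ 0.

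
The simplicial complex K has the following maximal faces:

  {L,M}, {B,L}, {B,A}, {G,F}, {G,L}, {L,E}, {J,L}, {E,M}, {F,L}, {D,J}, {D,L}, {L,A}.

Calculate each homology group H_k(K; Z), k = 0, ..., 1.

Order the vertices as A < B < D < E < F < G < J < L < M. Listing each simplex with vertices in this order, K has dimension 1 with simplices:

  0-simplices (9): A, B, D, E, F, G, J, L, M
  1-simplices (12): AB, AL, BL, DJ, DL, EL, EM, FG, FL, GL, JL, LM

so the chain groups are C_0 ≅ Z^9, C_1 ≅ Z^12.

Boundary ∂_1: C_1 → C_0 is given by ∂[p,q] = [q] − [p].
The resulting 9×12 matrix has rank 8, and its Smith normal form has invariant factors (1,1,1,1,1,1,1,1).

Reading off H_k = ker ∂_k / im ∂_{k+1}:

  H_0: rank C_0 − rank ∂_1 = 9 − 8 = 1, and the invariant factors of ∂_1 are all 1, so H_0 ≅ Z.
  H_1: rank ker ∂_1 − rank ∂_2 = (12 − 8) − 0 = 4, and there is no ∂_2, so H_1 ≅ Z^4.

H_0 = Z,  H_1 = Z^4.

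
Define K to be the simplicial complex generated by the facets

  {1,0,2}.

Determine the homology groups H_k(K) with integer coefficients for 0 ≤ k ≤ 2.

H_0 = Z,  H_1 = 0,  H_2 = 0.

Order the vertices as 0 < 1 < 2. Listing each simplex with vertices in this order, K has dimension 2 with simplices:

  0-simplices (3): [0], [1], [2]
  1-simplices (3): [0,1], [0,2], [1,2]
  2-simplices (1): [0,1,2]

giving chain groups C_0 ≅ Z^3, C_1 ≅ Z^3, C_2 ≅ Z^1.

∂_1: C_1 → C_0 is given by ∂[p,q] = [q] − [p]. For instance
  ∂[0,2] = [2] − [0].
This gives a 3×3 integer matrix of rank 2; reducing to Smith normal form yields diagonal entries (1,1).

∂_2: C_2 → C_1 acts by ∂[p,q,r] = [q,r] − [p,r] + [p,q]. For instance
  ∂[0,1,2] = [1,2] − [0,2] + [0,1].
The 3×1 boundary matrix has rank 1 and Smith normal form diag(1).

Computing H_k = (kernel of ∂_k) / (image of ∂_{k+1}):

  H_0: rank C_0 − rank ∂_1 = 3 − 2 = 1, and the invariant factors of ∂_1 are all 1, so H_0 ≅ Z.
  H_1: rank ker ∂_1 − rank ∂_2 = (3 − 2) − 1 = 0, and the invariant factors of ∂_2 are all 1, so H_1 ≅ 0.
  H_2: rank ker ∂_2 − rank ∂_3 = (1 − 1) − 0 = 0, and there is no ∂_3, so H_2 ≅ 0.

As a check, the Euler characteristic is 3 − 3 + 1 = 1, which agrees with 1 − 0 + 0 = 1.
(K is a triangulation of the 2-simplex.)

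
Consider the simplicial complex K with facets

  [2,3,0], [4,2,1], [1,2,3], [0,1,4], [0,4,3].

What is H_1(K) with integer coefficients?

H_1 = Z.

We work with the vertex ordering 0 < 1 < 2 < 3 < 4. The simplices of K, each written with vertices in increasing order, are:

  0-simplices (5): [0], [1], [2], [3], [4]
  1-simplices (10): [0,1], [0,2], [0,3], [0,4], [1,2], [1,3], [1,4], [2,3], [2,4], [3,4]
  2-simplices (5): [0,1,4], [0,2,3], [0,3,4], [1,2,3], [1,2,4]

giving chain groups C_0 ≅ Z^5, C_1 ≅ Z^10, C_2 ≅ Z^5.

The boundary map ∂_1: C_1 → C_0 maps an edge to its endpoints' difference, ∂[p,q] = q − p. For instance
  ∂[0,2] = [2] − [0].
This gives a 5×10 integer matrix of rank 4; reducing to Smith normal form yields diagonal entries (1,1,1,1).

The boundary map ∂_2: C_2 → C_1 acts by ∂[p,q,r] = [q,r] − [p,r] + [p,q]. For instance
  ∂[0,3,4] = [3,4] − [0,4] + [0,3],
  ∂[1,2,3] = [2,3] − [1,3] + [1,2].
This gives a 10×5 integer matrix of rank 5; reducing to Smith normal form yields diagonal entries (1,1,1,1,1).

Now H_k = ker ∂_k / im ∂_{k+1}, so:

  H_1: rank ker ∂_1 − rank ∂_2 = (10 − 4) − 5 = 1, and the invariant factors of ∂_2 are all 1, so H_1 = Z.

(K is a triangulation of the Möbius band.)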